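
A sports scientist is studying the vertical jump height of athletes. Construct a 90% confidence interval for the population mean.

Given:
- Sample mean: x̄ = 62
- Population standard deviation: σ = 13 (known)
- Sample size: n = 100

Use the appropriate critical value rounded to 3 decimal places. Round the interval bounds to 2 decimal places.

The population standard deviation σ is known, so use a z-interval (standard normal critical value).

For 90% confidence, z* = 1.645 (from standard normal table)

Standard error: SE = σ/√n = 13/√100 = 1.300000

Margin of error: E = z* × SE = 1.645 × 1.300000 = 2.1385

Z-interval: x̄ ± E = 62 ± 2.1385 = (59.8615, 64.1385)

Rounded to 2 decimal places:

(59.86, 64.14)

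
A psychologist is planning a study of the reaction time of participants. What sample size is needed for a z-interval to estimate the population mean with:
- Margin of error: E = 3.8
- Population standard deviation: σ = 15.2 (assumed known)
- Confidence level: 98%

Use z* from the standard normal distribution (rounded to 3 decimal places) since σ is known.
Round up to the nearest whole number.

Using z* since population σ is known (z-interval formula).

For 98% confidence, z* = 2.326 (from standard normal table)

Sample size formula for z-interval: n = (z*σ/E)²

n = (2.326 × 15.2 / 3.8)²
  = (9.304000)²
  = 86.5644

Round up to the nearest whole number: n = 87

87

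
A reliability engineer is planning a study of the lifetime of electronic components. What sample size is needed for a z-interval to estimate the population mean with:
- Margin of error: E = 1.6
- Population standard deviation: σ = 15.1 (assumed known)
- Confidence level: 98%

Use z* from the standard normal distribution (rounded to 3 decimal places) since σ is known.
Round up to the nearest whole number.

Using z* since population σ is known (z-interval formula).

For 98% confidence, z* = 2.326 (from standard normal table)

Sample size formula for z-interval: n = (z*σ/E)²

n = (2.326 × 15.1 / 1.6)²
  = (21.951625)²
  = 481.8738

Round up to the nearest whole number: n = 482

482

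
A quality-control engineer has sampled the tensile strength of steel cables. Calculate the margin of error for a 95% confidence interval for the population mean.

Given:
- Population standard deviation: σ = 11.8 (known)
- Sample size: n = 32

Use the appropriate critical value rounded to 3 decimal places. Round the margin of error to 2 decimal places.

The population standard deviation σ is known, so use the z-interval margin of error formula.

For 95% confidence, z* = 1.96 (from standard normal table)

Margin of error formula for z-interval: E = z* × σ/√n

E = 1.96 × 11.8/√32
  = 1.96 × 2.085965
  = 4.0885

Rounded to 2 decimal places:

4.09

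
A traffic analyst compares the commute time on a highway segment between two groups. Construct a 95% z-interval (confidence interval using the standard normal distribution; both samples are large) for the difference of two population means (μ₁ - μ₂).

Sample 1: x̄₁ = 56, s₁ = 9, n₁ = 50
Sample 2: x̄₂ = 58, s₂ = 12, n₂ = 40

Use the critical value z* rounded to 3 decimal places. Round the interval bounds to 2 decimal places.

Both samples are large (n₁ = 50 ≥ 30, n₂ = 40 ≥ 30), so a z-interval for the difference of means applies.

Point estimate: x̄₁ - x̄₂ = 56 - 58 = -2

Standard error: SE = √(s₁²/n₁ + s₂²/n₂)
= √(9²/50 + 12²/40)
= √(1.620000 + 3.600000)
= 2.284732

For 95% confidence, z* = 1.96 (from standard normal table)
Margin of error: E = z* × SE = 1.96 × 2.284732 = 4.4781

Z-interval: (x̄₁ - x̄₂) ± E = -2 ± 4.4781 = (-6.4781, 2.4781)

Rounded to 2 decimal places:

(-6.48, 2.48)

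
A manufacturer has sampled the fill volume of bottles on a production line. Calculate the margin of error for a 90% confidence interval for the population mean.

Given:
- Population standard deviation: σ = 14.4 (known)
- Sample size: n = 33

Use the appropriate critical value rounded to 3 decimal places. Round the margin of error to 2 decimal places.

The population standard deviation σ is known, so use the z-interval margin of error formula.

For 90% confidence, z* = 1.645 (from standard normal table)

Margin of error formula for z-interval: E = z* × σ/√n

E = 1.645 × 14.4/√33
  = 1.645 × 2.506718
  = 4.1236

Rounded to 2 decimal places:

4.12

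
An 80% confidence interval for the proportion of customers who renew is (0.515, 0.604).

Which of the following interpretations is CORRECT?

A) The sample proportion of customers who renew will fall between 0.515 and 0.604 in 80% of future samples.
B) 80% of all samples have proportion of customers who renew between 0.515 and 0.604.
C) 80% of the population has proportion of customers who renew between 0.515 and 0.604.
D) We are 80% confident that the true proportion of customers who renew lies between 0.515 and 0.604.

A confidence interval represents our confidence in the procedure, not a probability statement about the parameter.

Key concept: If we repeated this sampling process many times and computed an 80% CI each time, about 80% of those intervals would contain the true population parameter.

For this specific interval (0.515, 0.604):
- Midpoint (point estimate): 0.5595
- Margin of error: 0.0445

The correct interpretation is the one stating confidence that the true parameter lies in the interval — option D.

D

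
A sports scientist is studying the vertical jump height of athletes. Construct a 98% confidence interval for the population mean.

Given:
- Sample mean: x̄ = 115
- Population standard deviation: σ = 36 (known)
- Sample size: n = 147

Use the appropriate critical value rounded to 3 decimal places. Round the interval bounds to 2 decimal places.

The population standard deviation σ is known, so use a z-interval (standard normal critical value).

For 98% confidence, z* = 2.326 (from standard normal table)

Standard error: SE = σ/√n = 36/√147 = 2.969230

Margin of error: E = z* × SE = 2.326 × 2.969230 = 6.9064

Z-interval: x̄ ± E = 115 ± 6.9064 = (108.0936, 121.9064)

Rounded to 2 decimal places:

(108.09, 121.91)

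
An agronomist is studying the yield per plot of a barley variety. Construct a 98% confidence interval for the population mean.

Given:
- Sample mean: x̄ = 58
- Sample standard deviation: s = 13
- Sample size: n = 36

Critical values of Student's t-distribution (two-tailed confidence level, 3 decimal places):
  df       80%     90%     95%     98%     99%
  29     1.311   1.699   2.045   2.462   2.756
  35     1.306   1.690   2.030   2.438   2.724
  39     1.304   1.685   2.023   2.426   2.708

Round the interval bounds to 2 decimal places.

The population standard deviation σ is unknown (only the sample standard deviation s is given), so use a t-interval with df = n - 1 = 36 - 1 = 35.

For 98% confidence with df = 35, t* = 2.438 (from t-table)

Standard error: SE = s/√n = 13/√36 = 2.166667

Margin of error: E = t* × SE = 2.438 × 2.166667 = 5.2823

T-interval: x̄ ± E = 58 ± 5.2823 = (52.7177, 63.2823)

Rounded to 2 decimal places:

(52.72, 63.28)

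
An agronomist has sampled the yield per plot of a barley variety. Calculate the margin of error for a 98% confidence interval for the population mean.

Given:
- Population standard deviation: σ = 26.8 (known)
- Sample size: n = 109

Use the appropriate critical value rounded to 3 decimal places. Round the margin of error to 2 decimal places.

The population standard deviation σ is known, so use the z-interval margin of error formula.

For 98% confidence, z* = 2.326 (from standard normal table)

Margin of error formula for z-interval: E = z* × σ/√n

E = 2.326 × 26.8/√109
  = 2.326 × 2.566974
  = 5.9708

Rounded to 2 decimal places:

5.97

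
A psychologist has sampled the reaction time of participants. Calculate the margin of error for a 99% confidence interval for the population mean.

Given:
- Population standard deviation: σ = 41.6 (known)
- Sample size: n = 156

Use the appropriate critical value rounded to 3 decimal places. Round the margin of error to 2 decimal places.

The population standard deviation σ is known, so use the z-interval margin of error formula.

For 99% confidence, z* = 2.576 (from standard normal table)

Margin of error formula for z-interval: E = z* × σ/√n

E = 2.576 × 41.6/√156
  = 2.576 × 3.330666
  = 8.5798

Rounded to 2 decimal places:

8.58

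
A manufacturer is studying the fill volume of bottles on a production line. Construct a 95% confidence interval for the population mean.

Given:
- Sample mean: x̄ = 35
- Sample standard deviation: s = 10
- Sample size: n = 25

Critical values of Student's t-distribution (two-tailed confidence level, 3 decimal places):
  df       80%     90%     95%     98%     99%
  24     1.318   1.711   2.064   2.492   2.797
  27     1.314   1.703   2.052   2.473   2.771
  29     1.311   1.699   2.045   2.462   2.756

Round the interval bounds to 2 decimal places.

The population standard deviation σ is unknown (only the sample standard deviation s is given), so use a t-interval with df = n - 1 = 25 - 1 = 24.

For 95% confidence with df = 24, t* = 2.064 (from t-table)

Standard error: SE = s/√n = 10/√25 = 2.000000

Margin of error: E = t* × SE = 2.064 × 2.000000 = 4.1280

T-interval: x̄ ± E = 35 ± 4.1280 = (30.8720, 39.1280)

Rounded to 2 decimal places:

(30.87, 39.13)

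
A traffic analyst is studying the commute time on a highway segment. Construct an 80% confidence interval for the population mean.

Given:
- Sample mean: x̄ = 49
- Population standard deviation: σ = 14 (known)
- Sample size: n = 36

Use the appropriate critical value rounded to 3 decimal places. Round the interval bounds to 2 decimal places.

The population standard deviation σ is known, so use a z-interval (standard normal critical value).

For 80% confidence, z* = 1.282 (from standard normal table)

Standard error: SE = σ/√n = 14/√36 = 2.333333

Margin of error: E = z* × SE = 1.282 × 2.333333 = 2.9913

Z-interval: x̄ ± E = 49 ± 2.9913 = (46.0087, 51.9913)

Rounded to 2 decimal places:

(46.01, 51.99)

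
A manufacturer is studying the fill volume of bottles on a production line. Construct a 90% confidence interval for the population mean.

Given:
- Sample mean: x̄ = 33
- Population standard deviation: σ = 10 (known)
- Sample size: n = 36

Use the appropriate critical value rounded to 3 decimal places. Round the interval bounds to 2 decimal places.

The population standard deviation σ is known, so use a z-interval (standard normal critical value).

For 90% confidence, z* = 1.645 (from standard normal table)

Standard error: SE = σ/√n = 10/√36 = 1.666667

Margin of error: E = z* × SE = 1.645 × 1.666667 = 2.7417

Z-interval: x̄ ± E = 33 ± 2.7417 = (30.2583, 35.7417)

Rounded to 2 decimal places:

(30.26, 35.74)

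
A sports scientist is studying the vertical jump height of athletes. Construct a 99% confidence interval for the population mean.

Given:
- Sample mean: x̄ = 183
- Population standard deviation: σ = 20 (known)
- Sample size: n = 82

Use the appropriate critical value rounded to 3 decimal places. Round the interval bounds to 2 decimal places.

The population standard deviation σ is known, so use a z-interval (standard normal critical value).

For 99% confidence, z* = 2.576 (from standard normal table)

Standard error: SE = σ/√n = 20/√82 = 2.208631

Margin of error: E = z* × SE = 2.576 × 2.208631 = 5.6894

Z-interval: x̄ ± E = 183 ± 5.6894 = (177.3106, 188.6894)

Rounded to 2 decimal places:

(177.31, 188.69)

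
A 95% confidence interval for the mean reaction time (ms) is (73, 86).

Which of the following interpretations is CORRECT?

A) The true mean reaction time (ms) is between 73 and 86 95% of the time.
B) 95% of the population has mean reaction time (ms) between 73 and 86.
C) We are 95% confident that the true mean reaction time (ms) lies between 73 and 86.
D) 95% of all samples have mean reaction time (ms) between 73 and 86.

A confidence interval represents our confidence in the procedure, not a probability statement about the parameter.

Key concept: If we repeated this sampling process many times and computed a 95% CI each time, about 95% of those intervals would contain the true population parameter.

For this specific interval (73, 86):
- Midpoint (point estimate): 79.5
- Margin of error: 6.5

The correct interpretation is the one stating confidence that the true parameter lies in the interval — option C.

C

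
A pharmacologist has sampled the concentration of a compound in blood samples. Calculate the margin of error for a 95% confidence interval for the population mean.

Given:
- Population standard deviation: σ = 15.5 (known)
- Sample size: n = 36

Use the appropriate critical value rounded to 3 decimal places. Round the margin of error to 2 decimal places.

The population standard deviation σ is known, so use the z-interval margin of error formula.

For 95% confidence, z* = 1.96 (from standard normal table)

Margin of error formula for z-interval: E = z* × σ/√n

E = 1.96 × 15.5/√36
  = 1.96 × 2.583333
  = 5.0633

Rounded to 2 decimal places:

5.06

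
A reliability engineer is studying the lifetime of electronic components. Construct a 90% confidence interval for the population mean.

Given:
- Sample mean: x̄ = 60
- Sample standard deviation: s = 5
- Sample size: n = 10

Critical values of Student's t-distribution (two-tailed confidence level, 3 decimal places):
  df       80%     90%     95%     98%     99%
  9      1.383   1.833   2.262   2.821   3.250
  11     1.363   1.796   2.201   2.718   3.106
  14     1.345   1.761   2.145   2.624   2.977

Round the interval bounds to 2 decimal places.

The population standard deviation σ is unknown (only the sample standard deviation s is given), so use a t-interval with df = n - 1 = 10 - 1 = 9.

For 90% confidence with df = 9, t* = 1.833 (from t-table)

Standard error: SE = s/√n = 5/√10 = 1.581139

Margin of error: E = t* × SE = 1.833 × 1.581139 = 2.8982

T-interval: x̄ ± E = 60 ± 2.8982 = (57.1018, 62.8982)

Rounded to 2 decimal places:

(57.10, 62.90)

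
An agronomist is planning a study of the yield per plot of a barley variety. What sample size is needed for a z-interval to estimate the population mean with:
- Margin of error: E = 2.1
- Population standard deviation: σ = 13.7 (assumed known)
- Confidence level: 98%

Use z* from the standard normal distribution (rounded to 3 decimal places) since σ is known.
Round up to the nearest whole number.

Using z* since population σ is known (z-interval formula).

For 98% confidence, z* = 2.326 (from standard normal table)

Sample size formula for z-interval: n = (z*σ/E)²

n = (2.326 × 13.7 / 2.1)²
  = (15.174381)²
  = 230.2618

Round up to the nearest whole number: n = 231

231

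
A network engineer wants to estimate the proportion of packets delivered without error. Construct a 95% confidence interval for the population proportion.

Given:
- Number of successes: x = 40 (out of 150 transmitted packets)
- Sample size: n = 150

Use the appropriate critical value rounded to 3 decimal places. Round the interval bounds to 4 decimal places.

Sample proportion: p̂ = 40/150 = 0.266667

Check conditions for normal approximation:
  np̂ = 40 ≥ 10 ✓
  n(1-p̂) = 110 ≥ 10 ✓

The sample is large enough, so use a z-interval (normal approximation) for the proportion.

For 95% confidence, z* = 1.96 (from standard normal table)

Standard error: SE = √(p̂(1-p̂)/n) = √(0.266667×0.733333/150) = 0.03610684

Margin of error: E = z* × SE = 1.96 × 0.03610684 = 0.070769

Z-interval: p̂ ± E = 0.266667 ± 0.070769 = (0.195897, 0.337436)

Rounded to 4 decimal places:

(0.1959, 0.3374)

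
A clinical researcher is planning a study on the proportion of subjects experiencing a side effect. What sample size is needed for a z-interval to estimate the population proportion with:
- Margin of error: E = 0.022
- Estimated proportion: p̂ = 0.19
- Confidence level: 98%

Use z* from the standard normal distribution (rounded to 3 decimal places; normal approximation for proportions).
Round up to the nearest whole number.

Using z* for proportion z-interval (normal approximation).

For 98% confidence, z* = 2.326 (from standard normal table)

Sample size formula for proportion z-interval: n = z*²p̂(1-p̂)/E²

n = 2.326² × 0.19 × 0.81 / 0.022²
  = 5.410276 × 0.1539 / 0.000484
  = 1720.3336

Round up to the nearest whole number: n = 1721

1721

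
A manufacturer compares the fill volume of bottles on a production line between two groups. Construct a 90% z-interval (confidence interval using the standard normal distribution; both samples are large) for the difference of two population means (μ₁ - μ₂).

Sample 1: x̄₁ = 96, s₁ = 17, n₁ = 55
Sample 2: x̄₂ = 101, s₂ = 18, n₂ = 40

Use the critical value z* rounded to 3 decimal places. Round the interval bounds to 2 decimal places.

Both samples are large (n₁ = 55 ≥ 30, n₂ = 40 ≥ 30), so a z-interval for the difference of means applies.

Point estimate: x̄₁ - x̄₂ = 96 - 101 = -5

Standard error: SE = √(s₁²/n₁ + s₂²/n₂)
= √(17²/55 + 18²/40)
= √(5.254545 + 8.100000)
= 3.654387

For 90% confidence, z* = 1.645 (from standard normal table)
Margin of error: E = z* × SE = 1.645 × 3.654387 = 6.0115

Z-interval: (x̄₁ - x̄₂) ± E = -5 ± 6.0115 = (-11.0115, 1.0115)

Rounded to 2 decimal places:

(-11.01, 1.01)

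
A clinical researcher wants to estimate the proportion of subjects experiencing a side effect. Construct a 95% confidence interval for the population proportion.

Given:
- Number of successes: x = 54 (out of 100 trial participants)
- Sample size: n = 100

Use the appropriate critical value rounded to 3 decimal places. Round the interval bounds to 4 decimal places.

Sample proportion: p̂ = 54/100 = 0.540000

Check conditions for normal approximation:
  np̂ = 54 ≥ 10 ✓
  n(1-p̂) = 46 ≥ 10 ✓

The sample is large enough, so use a z-interval (normal approximation) for the proportion.

For 95% confidence, z* = 1.96 (from standard normal table)

Standard error: SE = √(p̂(1-p̂)/n) = √(0.540000×0.460000/100) = 0.04983974

Margin of error: E = z* × SE = 1.96 × 0.04983974 = 0.097686

Z-interval: p̂ ± E = 0.540000 ± 0.097686 = (0.442314, 0.637686)

Rounded to 4 decimal places:

(0.4423, 0.6377)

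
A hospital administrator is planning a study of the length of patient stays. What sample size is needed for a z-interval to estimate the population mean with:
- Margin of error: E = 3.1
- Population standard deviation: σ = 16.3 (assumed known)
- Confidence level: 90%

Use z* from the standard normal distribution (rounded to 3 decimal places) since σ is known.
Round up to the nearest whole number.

Using z* since population σ is known (z-interval formula).

For 90% confidence, z* = 1.645 (from standard normal table)

Sample size formula for z-interval: n = (z*σ/E)²

n = (1.645 × 16.3 / 3.1)²
  = (8.649516)²
  = 74.8141

Round up to the nearest whole number: n = 75

75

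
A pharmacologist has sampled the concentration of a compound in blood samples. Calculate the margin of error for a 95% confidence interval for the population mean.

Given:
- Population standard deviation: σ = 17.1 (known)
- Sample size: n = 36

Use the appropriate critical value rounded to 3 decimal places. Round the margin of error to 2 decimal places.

The population standard deviation σ is known, so use the z-interval margin of error formula.

For 95% confidence, z* = 1.96 (from standard normal table)

Margin of error formula for z-interval: E = z* × σ/√n

E = 1.96 × 17.1/√36
  = 1.96 × 2.850000
  = 5.5860

Rounded to 2 decimal places:

5.59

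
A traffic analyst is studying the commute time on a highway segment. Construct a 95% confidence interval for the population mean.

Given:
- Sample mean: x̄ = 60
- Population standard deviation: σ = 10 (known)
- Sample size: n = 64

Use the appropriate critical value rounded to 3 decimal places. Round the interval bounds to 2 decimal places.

The population standard deviation σ is known, so use a z-interval (standard normal critical value).

For 95% confidence, z* = 1.96 (from standard normal table)

Standard error: SE = σ/√n = 10/√64 = 1.250000

Margin of error: E = z* × SE = 1.96 × 1.250000 = 2.4500

Z-interval: x̄ ± E = 60 ± 2.4500 = (57.5500, 62.4500)

Rounded to 2 decimal places:

(57.55, 62.45)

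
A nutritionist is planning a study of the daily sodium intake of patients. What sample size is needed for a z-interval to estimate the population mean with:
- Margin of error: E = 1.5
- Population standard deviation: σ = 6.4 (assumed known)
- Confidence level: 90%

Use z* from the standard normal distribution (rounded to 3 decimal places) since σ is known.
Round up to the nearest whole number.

Using z* since population σ is known (z-interval formula).

For 90% confidence, z* = 1.645 (from standard normal table)

Sample size formula for z-interval: n = (z*σ/E)²

n = (1.645 × 6.4 / 1.5)²
  = (7.018667)²
  = 49.2617

Round up to the nearest whole number: n = 50

50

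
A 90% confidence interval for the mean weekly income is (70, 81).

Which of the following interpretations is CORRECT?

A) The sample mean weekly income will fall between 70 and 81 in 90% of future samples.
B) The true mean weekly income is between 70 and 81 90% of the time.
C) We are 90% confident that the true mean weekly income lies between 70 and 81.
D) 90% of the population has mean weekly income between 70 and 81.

A confidence interval represents our confidence in the procedure, not a probability statement about the parameter.

Key concept: If we repeated this sampling process many times and computed a 90% CI each time, about 90% of those intervals would contain the true population parameter.

For this specific interval (70, 81):
- Midpoint (point estimate): 75.5
- Margin of error: 5.5

The correct interpretation is the one stating confidence that the true parameter lies in the interval — option C.

C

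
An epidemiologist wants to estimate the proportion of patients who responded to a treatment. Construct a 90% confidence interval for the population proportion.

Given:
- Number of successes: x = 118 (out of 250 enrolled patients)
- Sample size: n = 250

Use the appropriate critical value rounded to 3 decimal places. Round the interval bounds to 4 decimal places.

Sample proportion: p̂ = 118/250 = 0.472000

Check conditions for normal approximation:
  np̂ = 118 ≥ 10 ✓
  n(1-p̂) = 132 ≥ 10 ✓

The sample is large enough, so use a z-interval (normal approximation) for the proportion.

For 90% confidence, z* = 1.645 (from standard normal table)

Standard error: SE = √(p̂(1-p̂)/n) = √(0.472000×0.528000/250) = 0.03157315

Margin of error: E = z* × SE = 1.645 × 0.03157315 = 0.051938

Z-interval: p̂ ± E = 0.472000 ± 0.051938 = (0.420062, 0.523938)

Rounded to 4 decimal places:

(0.4201, 0.5239)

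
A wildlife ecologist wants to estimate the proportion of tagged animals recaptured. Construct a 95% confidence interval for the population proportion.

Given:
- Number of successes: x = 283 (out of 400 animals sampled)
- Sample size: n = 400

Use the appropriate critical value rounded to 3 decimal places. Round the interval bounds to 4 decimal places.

Sample proportion: p̂ = 283/400 = 0.707500

Check conditions for normal approximation:
  np̂ = 283 ≥ 10 ✓
  n(1-p̂) = 117 ≥ 10 ✓

The sample is large enough, so use a z-interval (normal approximation) for the proportion.

For 95% confidence, z* = 1.96 (from standard normal table)

Standard error: SE = √(p̂(1-p̂)/n) = √(0.707500×0.292500/400) = 0.02274554

Margin of error: E = z* × SE = 1.96 × 0.02274554 = 0.044581

Z-interval: p̂ ± E = 0.707500 ± 0.044581 = (0.662919, 0.752081)

Rounded to 4 decimal places:

(0.6629, 0.7521)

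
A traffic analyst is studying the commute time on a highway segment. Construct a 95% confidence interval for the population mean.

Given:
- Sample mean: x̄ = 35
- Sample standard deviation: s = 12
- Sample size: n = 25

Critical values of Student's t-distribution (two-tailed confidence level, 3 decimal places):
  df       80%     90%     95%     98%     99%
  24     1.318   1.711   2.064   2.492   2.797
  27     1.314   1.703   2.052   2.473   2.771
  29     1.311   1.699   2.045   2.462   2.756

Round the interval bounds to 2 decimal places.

The population standard deviation σ is unknown (only the sample standard deviation s is given), so use a t-interval with df = n - 1 = 25 - 1 = 24.

For 95% confidence with df = 24, t* = 2.064 (from t-table)

Standard error: SE = s/√n = 12/√25 = 2.400000

Margin of error: E = t* × SE = 2.064 × 2.400000 = 4.9536

T-interval: x̄ ± E = 35 ± 4.9536 = (30.0464, 39.9536)

Rounded to 2 decimal places:

(30.05, 39.95)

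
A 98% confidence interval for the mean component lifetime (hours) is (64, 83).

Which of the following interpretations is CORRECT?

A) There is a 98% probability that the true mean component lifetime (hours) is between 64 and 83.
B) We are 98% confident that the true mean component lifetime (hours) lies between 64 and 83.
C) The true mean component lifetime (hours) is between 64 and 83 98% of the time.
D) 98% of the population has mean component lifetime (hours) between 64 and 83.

A confidence interval represents our confidence in the procedure, not a probability statement about the parameter.

Key concept: If we repeated this sampling process many times and computed a 98% CI each time, about 98% of those intervals would contain the true population parameter.

For this specific interval (64, 83):
- Midpoint (point estimate): 73.5
- Margin of error: 9.5

The correct interpretation is the one stating confidence that the true parameter lies in the interval — option B.

B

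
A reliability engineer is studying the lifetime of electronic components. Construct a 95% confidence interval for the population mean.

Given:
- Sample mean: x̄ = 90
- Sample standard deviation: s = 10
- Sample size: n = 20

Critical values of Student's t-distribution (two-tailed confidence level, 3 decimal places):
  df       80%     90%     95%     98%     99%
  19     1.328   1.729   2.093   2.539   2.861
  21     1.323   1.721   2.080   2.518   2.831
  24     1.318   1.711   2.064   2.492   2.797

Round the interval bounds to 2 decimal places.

The population standard deviation σ is unknown (only the sample standard deviation s is given), so use a t-interval with df = n - 1 = 20 - 1 = 19.

For 95% confidence with df = 19, t* = 2.093 (from t-table)

Standard error: SE = s/√n = 10/√20 = 2.236068

Margin of error: E = t* × SE = 2.093 × 2.236068 = 4.6801

T-interval: x̄ ± E = 90 ± 4.6801 = (85.3199, 94.6801)

Rounded to 2 decimal places:

(85.32, 94.68)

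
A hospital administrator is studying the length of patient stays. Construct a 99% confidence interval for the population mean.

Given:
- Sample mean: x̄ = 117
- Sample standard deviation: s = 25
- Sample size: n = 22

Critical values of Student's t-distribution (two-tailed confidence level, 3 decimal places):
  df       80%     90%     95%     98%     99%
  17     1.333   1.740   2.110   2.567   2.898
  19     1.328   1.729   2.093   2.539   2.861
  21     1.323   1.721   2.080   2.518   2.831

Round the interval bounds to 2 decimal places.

The population standard deviation σ is unknown (only the sample standard deviation s is given), so use a t-interval with df = n - 1 = 22 - 1 = 21.

For 99% confidence with df = 21, t* = 2.831 (from t-table)

Standard error: SE = s/√n = 25/√22 = 5.330018

Margin of error: E = t* × SE = 2.831 × 5.330018 = 15.0893

T-interval: x̄ ± E = 117 ± 15.0893 = (101.9107, 132.0893)

Rounded to 2 decimal places:

(101.91, 132.09)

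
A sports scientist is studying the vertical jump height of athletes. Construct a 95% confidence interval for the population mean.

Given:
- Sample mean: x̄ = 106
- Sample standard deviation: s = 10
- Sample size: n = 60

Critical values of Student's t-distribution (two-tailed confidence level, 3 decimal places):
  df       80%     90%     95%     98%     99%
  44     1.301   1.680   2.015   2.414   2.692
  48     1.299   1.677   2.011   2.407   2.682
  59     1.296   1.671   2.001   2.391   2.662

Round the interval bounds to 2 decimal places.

The population standard deviation σ is unknown (only the sample standard deviation s is given), so use a t-interval with df = n - 1 = 60 - 1 = 59.

For 95% confidence with df = 59, t* = 2.001 (from t-table)

Standard error: SE = s/√n = 10/√60 = 1.290994

Margin of error: E = t* × SE = 2.001 × 1.290994 = 2.5833

T-interval: x̄ ± E = 106 ± 2.5833 = (103.4167, 108.5833)

Rounded to 2 decimal places:

(103.42, 108.58)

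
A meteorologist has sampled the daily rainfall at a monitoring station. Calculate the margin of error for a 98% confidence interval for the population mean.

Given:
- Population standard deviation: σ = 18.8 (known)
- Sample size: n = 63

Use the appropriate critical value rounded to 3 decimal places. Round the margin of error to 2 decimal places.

The population standard deviation σ is known, so use the z-interval margin of error formula.

For 98% confidence, z* = 2.326 (from standard normal table)

Margin of error formula for z-interval: E = z* × σ/√n

E = 2.326 × 18.8/√63
  = 2.326 × 2.368577
  = 5.5093

Rounded to 2 decimal places:

5.51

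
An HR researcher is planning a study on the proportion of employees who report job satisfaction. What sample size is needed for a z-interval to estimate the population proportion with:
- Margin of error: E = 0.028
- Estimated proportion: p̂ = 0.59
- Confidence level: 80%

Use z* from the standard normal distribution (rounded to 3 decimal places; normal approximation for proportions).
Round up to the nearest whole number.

Using z* for proportion z-interval (normal approximation).

For 80% confidence, z* = 1.282 (from standard normal table)

Sample size formula for proportion z-interval: n = z*²p̂(1-p̂)/E²

n = 1.282² × 0.59 × 0.41 / 0.028²
  = 1.643524 × 0.2419 / 0.000784
  = 507.1026

Round up to the nearest whole number: n = 508

508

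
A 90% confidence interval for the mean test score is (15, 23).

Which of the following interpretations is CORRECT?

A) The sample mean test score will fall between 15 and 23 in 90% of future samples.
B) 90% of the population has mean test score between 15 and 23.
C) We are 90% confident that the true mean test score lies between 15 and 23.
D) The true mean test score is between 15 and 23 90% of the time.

A confidence interval represents our confidence in the procedure, not a probability statement about the parameter.

Key concept: If we repeated this sampling process many times and computed a 90% CI each time, about 90% of those intervals would contain the true population parameter.

For this specific interval (15, 23):
- Midpoint (point estimate): 19
- Margin of error: 4

The correct interpretation is the one stating confidence that the true parameter lies in the interval — option C.

C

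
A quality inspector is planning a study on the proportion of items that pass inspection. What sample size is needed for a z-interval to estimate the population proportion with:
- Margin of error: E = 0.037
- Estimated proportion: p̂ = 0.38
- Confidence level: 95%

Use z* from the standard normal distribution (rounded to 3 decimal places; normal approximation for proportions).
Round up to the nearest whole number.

Using z* for proportion z-interval (normal approximation).

For 95% confidence, z* = 1.96 (from standard normal table)

Sample size formula for proportion z-interval: n = z*²p̂(1-p̂)/E²

n = 1.96² × 0.38 × 0.62 / 0.037²
  = 3.8416 × 0.2356 / 0.001369
  = 661.1256

Round up to the nearest whole number: n = 662

662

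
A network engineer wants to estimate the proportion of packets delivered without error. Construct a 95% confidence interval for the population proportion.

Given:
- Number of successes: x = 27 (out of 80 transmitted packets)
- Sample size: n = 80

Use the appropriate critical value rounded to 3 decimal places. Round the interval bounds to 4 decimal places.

Sample proportion: p̂ = 27/80 = 0.337500

Check conditions for normal approximation:
  np̂ = 27 ≥ 10 ✓
  n(1-p̂) = 53 ≥ 10 ✓

The sample is large enough, so use a z-interval (normal approximation) for the proportion.

For 95% confidence, z* = 1.96 (from standard normal table)

Standard error: SE = √(p̂(1-p̂)/n) = √(0.337500×0.662500/80) = 0.05286702

Margin of error: E = z* × SE = 1.96 × 0.05286702 = 0.103619

Z-interval: p̂ ± E = 0.337500 ± 0.103619 = (0.233881, 0.441119)

Rounded to 4 decimal places:

(0.2339, 0.4411)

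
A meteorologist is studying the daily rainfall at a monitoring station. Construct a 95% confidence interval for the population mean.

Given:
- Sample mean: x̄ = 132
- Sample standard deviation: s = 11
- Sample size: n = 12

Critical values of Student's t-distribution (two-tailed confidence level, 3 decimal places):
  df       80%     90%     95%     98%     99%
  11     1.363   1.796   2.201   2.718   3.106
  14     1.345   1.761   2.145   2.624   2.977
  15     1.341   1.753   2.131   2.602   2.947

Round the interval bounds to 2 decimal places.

The population standard deviation σ is unknown (only the sample standard deviation s is given), so use a t-interval with df = n - 1 = 12 - 1 = 11.

For 95% confidence with df = 11, t* = 2.201 (from t-table)

Standard error: SE = s/√n = 11/√12 = 3.175426

Margin of error: E = t* × SE = 2.201 × 3.175426 = 6.9891

T-interval: x̄ ± E = 132 ± 6.9891 = (125.0109, 138.9891)

Rounded to 2 decimal places:

(125.01, 138.99)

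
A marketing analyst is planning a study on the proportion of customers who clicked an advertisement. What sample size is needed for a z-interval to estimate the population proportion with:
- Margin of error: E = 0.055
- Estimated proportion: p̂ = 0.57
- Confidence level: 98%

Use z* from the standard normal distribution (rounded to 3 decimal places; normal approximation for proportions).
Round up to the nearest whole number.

Using z* for proportion z-interval (normal approximation).

For 98% confidence, z* = 2.326 (from standard normal table)

Sample size formula for proportion z-interval: n = z*²p̂(1-p̂)/E²

n = 2.326² × 0.57 × 0.43 / 0.055²
  = 5.410276 × 0.2451 / 0.003025
  = 438.3665

Round up to the nearest whole number: n = 439

439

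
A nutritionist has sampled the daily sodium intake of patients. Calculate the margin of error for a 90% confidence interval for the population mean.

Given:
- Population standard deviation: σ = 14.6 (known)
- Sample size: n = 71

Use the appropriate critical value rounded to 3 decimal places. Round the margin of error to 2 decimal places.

The population standard deviation σ is known, so use the z-interval margin of error formula.

For 90% confidence, z* = 1.645 (from standard normal table)

Margin of error formula for z-interval: E = z* × σ/√n

E = 1.645 × 14.6/√71
  = 1.645 × 1.732701
  = 2.8503

Rounded to 2 decimal places:

2.85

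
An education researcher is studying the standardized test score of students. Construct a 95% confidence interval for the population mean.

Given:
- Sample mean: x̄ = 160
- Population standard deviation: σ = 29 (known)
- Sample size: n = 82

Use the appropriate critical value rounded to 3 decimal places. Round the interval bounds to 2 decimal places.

The population standard deviation σ is known, so use a z-interval (standard normal critical value).

For 95% confidence, z* = 1.96 (from standard normal table)

Standard error: SE = σ/√n = 29/√82 = 3.202514

Margin of error: E = z* × SE = 1.96 × 3.202514 = 6.2769

Z-interval: x̄ ± E = 160 ± 6.2769 = (153.7231, 166.2769)

Rounded to 2 decimal places:

(153.72, 166.28)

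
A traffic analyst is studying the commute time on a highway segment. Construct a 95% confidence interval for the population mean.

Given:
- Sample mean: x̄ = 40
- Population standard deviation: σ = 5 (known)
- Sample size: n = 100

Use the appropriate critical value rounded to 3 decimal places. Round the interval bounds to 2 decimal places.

The population standard deviation σ is known, so use a z-interval (standard normal critical value).

For 95% confidence, z* = 1.96 (from standard normal table)

Standard error: SE = σ/√n = 5/√100 = 0.500000

Margin of error: E = z* × SE = 1.96 × 0.500000 = 0.9800

Z-interval: x̄ ± E = 40 ± 0.9800 = (39.0200, 40.9800)

Rounded to 2 decimal places:

(39.02, 40.98)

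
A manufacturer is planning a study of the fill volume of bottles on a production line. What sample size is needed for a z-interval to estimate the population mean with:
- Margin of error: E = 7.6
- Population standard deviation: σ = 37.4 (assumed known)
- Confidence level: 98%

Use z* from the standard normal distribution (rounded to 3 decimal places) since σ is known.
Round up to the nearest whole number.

Using z* since population σ is known (z-interval formula).

For 98% confidence, z* = 2.326 (from standard normal table)

Sample size formula for z-interval: n = (z*σ/E)²

n = (2.326 × 37.4 / 7.6)²
  = (11.446368)²
  = 131.0194

Round up to the nearest whole number: n = 132

132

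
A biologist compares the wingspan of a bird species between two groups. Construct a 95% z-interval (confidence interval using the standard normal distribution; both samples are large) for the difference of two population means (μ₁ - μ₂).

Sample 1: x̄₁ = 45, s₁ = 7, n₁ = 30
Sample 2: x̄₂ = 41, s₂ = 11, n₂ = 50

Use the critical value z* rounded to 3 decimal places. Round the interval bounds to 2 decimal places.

Both samples are large (n₁ = 30 ≥ 30, n₂ = 50 ≥ 30), so a z-interval for the difference of means applies.

Point estimate: x̄₁ - x̄₂ = 45 - 41 = 4

Standard error: SE = √(s₁²/n₁ + s₂²/n₂)
= √(7²/30 + 11²/50)
= √(1.633333 + 2.420000)
= 2.013289

For 95% confidence, z* = 1.96 (from standard normal table)
Margin of error: E = z* × SE = 1.96 × 2.013289 = 3.9460

Z-interval: (x̄₁ - x̄₂) ± E = 4 ± 3.9460 = (0.0540, 7.9460)

Rounded to 2 decimal places:

(0.05, 7.95)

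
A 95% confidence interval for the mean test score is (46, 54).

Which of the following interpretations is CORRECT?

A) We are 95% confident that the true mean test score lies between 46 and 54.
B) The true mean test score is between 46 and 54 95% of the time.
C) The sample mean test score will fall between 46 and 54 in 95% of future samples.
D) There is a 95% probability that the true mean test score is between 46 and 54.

A confidence interval represents our confidence in the procedure, not a probability statement about the parameter.

Key concept: If we repeated this sampling process many times and computed a 95% CI each time, about 95% of those intervals would contain the true population parameter.

For this specific interval (46, 54):
- Midpoint (point estimate): 50
- Margin of error: 4

The correct interpretation is the one stating confidence that the true parameter lies in the interval — option A.

A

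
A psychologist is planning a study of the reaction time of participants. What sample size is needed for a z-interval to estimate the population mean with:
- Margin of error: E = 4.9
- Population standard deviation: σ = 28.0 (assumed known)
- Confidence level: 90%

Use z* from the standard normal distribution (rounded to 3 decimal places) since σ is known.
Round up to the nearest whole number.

Using z* since population σ is known (z-interval formula).

For 90% confidence, z* = 1.645 (from standard normal table)

Sample size formula for z-interval: n = (z*σ/E)²

n = (1.645 × 28.0 / 4.9)²
  = (9.400000)²
  = 88.3600

Round up to the nearest whole number: n = 89

89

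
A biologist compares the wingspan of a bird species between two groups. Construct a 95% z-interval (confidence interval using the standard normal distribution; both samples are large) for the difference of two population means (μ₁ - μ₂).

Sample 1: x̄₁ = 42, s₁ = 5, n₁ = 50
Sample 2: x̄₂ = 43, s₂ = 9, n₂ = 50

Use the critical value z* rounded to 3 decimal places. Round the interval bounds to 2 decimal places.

Both samples are large (n₁ = 50 ≥ 30, n₂ = 50 ≥ 30), so a z-interval for the difference of means applies.

Point estimate: x̄₁ - x̄₂ = 42 - 43 = -1

Standard error: SE = √(s₁²/n₁ + s₂²/n₂)
= √(5²/50 + 9²/50)
= √(0.500000 + 1.620000)
= 1.456022

For 95% confidence, z* = 1.96 (from standard normal table)
Margin of error: E = z* × SE = 1.96 × 1.456022 = 2.8538

Z-interval: (x̄₁ - x̄₂) ± E = -1 ± 2.8538 = (-3.8538, 1.8538)

Rounded to 2 decimal places:

(-3.85, 1.85)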